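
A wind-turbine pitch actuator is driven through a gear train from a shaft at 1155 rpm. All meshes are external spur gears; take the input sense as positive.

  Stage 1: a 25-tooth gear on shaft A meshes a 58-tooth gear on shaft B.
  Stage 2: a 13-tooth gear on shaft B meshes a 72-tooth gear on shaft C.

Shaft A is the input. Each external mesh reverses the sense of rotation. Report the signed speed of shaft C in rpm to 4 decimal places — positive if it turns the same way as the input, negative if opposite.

Stage 1 [25T→58T]: ω = 1155.0000×25/58 = 497.8448 rpm, dir flips to −; running = −497.8448
Stage 2 [13T→72T]: ω = 497.8448×13/72 = 89.8886 rpm, dir flips to +; running = +89.8886

+89.8886 rpm (same as input, |ω| = 89.8886 rpm)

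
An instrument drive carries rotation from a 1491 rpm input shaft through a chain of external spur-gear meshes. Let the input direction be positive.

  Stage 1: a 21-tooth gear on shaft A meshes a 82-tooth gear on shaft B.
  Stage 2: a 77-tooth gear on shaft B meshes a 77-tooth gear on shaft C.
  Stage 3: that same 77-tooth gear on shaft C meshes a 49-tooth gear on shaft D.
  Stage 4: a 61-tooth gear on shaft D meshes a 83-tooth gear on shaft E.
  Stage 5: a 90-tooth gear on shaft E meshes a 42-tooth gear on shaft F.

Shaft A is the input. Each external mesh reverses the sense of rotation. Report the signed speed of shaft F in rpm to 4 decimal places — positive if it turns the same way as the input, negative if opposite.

Stage 1 [21T→82T]: ω = 1491.0000×21/82 = 381.8415 rpm, dir flips to −; running = −381.8415
Stage 2 [77T→77T]: ω = 381.8415×77/77 = 381.8415 rpm, dir flips to +; running = +381.8415
Stage 3 [77T→49T]: ω = 381.8415×77/49 = 600.0366 rpm, dir flips to −; running = −600.0366
Stage 4 [61T→83T]: ω = 600.0366×61/83 = 440.9907 rpm, dir flips to +; running = +440.9907
Stage 5 [90T→42T]: ω = 440.9907×90/42 = 944.9802 rpm, dir flips to −; running = −944.9802

-944.9802 rpm (opposite to input, |ω| = 944.9802 rpm)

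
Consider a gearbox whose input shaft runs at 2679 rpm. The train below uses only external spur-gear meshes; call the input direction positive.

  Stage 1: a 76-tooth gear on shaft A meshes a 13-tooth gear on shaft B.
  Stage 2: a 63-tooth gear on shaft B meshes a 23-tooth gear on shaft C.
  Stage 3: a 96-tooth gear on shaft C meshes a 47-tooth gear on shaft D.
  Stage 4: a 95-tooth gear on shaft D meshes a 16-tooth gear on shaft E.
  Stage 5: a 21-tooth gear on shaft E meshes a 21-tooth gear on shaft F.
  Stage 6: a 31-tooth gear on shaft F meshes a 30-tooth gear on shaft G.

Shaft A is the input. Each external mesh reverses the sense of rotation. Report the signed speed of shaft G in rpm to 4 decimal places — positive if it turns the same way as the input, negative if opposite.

Stage 1 [76T→13T]: ω = 2679.0000×76/13 = 15661.8462 rpm, dir flips to −; running = −15661.8462
Stage 2 [63T→23T]: ω = 15661.8462×63/23 = 42899.8395 rpm, dir flips to +; running = +42899.8395
Stage 3 [96T→47T]: ω = 42899.8395×96/47 = 87625.2040 rpm, dir flips to −; running = −87625.2040
Stage 4 [95T→16T]: ω = 87625.2040×95/16 = 520274.6488 rpm, dir flips to +; running = +520274.6488
Stage 5 [21T→21T]: ω = 520274.6488×21/21 = 520274.6488 rpm, dir flips to −; running = −520274.6488
Stage 6 [31T→30T]: ω = 520274.6488×31/30 = 537617.1371 rpm, dir flips to +; running = +537617.1371

+537617.1371 rpm (same as input, |ω| = 537617.1371 rpm)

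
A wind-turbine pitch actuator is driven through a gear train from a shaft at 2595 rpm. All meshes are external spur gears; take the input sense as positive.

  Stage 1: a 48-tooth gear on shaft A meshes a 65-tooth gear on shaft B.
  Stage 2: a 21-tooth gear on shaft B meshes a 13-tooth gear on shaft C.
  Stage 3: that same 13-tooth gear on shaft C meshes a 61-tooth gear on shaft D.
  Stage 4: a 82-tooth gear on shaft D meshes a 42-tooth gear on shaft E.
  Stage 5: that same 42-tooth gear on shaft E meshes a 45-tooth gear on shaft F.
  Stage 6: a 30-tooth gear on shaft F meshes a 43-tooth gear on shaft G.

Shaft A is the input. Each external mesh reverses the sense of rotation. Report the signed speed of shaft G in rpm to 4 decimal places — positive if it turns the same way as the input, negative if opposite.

Stage 1 [48T→65T]: ω = 2595.0000×48/65 = 1916.3077 rpm, dir flips to −; running = −1916.3077
Stage 2 [21T→13T]: ω = 1916.3077×21/13 = 3095.5740 rpm, dir flips to +; running = +3095.5740
Stage 3 [13T→61T]: ω = 3095.5740×13/61 = 659.7125 rpm, dir flips to −; running = −659.7125
Stage 4 [82T→42T]: ω = 659.7125×82/42 = 1288.0101 rpm, dir flips to +; running = +1288.0101
Stage 5 [42T→45T]: ω = 1288.0101×42/45 = 1202.1427 rpm, dir flips to −; running = −1202.1427
Stage 6 [30T→43T]: ω = 1202.1427×30/43 = 838.7042 rpm, dir flips to +; running = +838.7042

+838.7042 rpm (same as input, |ω| = 838.7042 rpm)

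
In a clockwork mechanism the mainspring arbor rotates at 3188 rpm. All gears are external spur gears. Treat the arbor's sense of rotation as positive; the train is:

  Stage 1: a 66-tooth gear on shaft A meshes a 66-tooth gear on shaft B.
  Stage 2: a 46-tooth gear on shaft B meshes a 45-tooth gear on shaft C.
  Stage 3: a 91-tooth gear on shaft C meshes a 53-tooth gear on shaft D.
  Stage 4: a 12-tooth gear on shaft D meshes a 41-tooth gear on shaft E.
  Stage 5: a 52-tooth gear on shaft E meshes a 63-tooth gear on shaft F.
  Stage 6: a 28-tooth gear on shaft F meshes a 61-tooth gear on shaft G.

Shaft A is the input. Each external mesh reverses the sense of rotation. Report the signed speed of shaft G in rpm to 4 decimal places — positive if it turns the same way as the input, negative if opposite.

+620.4653 rpm (same as input, |ω| = 620.4653 rpm)

Stage 1 [66T→66T]: ω = 3188.0000×66/66 = 3188.0000 rpm, dir flips to −; running = −3188.0000
Stage 2 [46T→45T]: ω = 3188.0000×46/45 = 3258.8444 rpm, dir flips to +; running = +3258.8444
Stage 3 [91T→53T]: ω = 3258.8444×91/53 = 5595.3744 rpm, dir flips to −; running = −5595.3744
Stage 4 [12T→41T]: ω = 5595.3744×12/41 = 1637.6706 rpm, dir flips to +; running = +1637.6706
Stage 5 [52T→63T]: ω = 1637.6706×52/63 = 1351.7281 rpm, dir flips to −; running = −1351.7281
Stage 6 [28T→61T]: ω = 1351.7281×28/61 = 620.4653 rpm, dir flips to +; running = +620.4653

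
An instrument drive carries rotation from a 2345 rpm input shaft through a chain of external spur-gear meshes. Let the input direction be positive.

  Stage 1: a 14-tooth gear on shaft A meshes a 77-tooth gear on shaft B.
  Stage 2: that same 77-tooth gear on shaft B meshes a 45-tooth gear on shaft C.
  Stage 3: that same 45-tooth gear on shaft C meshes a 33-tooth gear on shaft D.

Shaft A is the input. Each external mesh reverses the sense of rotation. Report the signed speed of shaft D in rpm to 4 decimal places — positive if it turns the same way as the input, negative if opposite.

Stage 1 [14T→77T]: ω = 2345.0000×14/77 = 426.3636 rpm, dir flips to −; running = −426.3636
Stage 2 [77T→45T]: ω = 426.3636×77/45 = 729.5556 rpm, dir flips to +; running = +729.5556
Stage 3 [45T→33T]: ω = 729.5556×45/33 = 994.8485 rpm, dir flips to −; running = −994.8485

-994.8485 rpm (opposite to input, |ω| = 994.8485 rpm)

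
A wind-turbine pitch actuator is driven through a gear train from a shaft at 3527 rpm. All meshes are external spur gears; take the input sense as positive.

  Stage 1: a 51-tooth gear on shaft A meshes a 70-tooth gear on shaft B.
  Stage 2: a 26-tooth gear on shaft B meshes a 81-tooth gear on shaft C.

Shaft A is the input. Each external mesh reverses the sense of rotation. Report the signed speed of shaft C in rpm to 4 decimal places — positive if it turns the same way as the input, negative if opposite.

+824.8328 rpm (same as input, |ω| = 824.8328 rpm)

Stage 1 [51T→70T]: ω = 3527.0000×51/70 = 2569.6714 rpm, dir flips to −; running = −2569.6714
Stage 2 [26T→81T]: ω = 2569.6714×26/81 = 824.8328 rpm, dir flips to +; running = +824.8328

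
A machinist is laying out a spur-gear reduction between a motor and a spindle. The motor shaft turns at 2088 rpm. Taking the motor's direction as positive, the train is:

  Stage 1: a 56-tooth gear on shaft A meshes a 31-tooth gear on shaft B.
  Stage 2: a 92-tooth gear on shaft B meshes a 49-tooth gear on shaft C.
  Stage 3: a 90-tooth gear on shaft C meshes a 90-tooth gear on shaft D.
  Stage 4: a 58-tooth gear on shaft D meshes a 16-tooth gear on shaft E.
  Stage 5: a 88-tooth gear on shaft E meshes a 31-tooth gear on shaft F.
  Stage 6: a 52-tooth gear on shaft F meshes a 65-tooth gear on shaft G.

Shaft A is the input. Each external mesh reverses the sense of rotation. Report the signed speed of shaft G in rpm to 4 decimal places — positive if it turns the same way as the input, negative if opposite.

Stage 1 [56T→31T]: ω = 2088.0000×56/31 = 3771.8710 rpm, dir flips to −; running = −3771.8710
Stage 2 [92T→49T]: ω = 3771.8710×92/49 = 7081.8802 rpm, dir flips to +; running = +7081.8802
Stage 3 [90T→90T]: ω = 7081.8802×90/90 = 7081.8802 rpm, dir flips to −; running = −7081.8802
Stage 4 [58T→16T]: ω = 7081.8802×58/16 = 25671.8157 rpm, dir flips to +; running = +25671.8157
Stage 5 [88T→31T]: ω = 25671.8157×88/31 = 72874.8316 rpm, dir flips to −; running = −72874.8316
Stage 6 [52T→65T]: ω = 72874.8316×52/65 = 58299.8653 rpm, dir flips to +; running = +58299.8653

+58299.8653 rpm (same as input, |ω| = 58299.8653 rpm)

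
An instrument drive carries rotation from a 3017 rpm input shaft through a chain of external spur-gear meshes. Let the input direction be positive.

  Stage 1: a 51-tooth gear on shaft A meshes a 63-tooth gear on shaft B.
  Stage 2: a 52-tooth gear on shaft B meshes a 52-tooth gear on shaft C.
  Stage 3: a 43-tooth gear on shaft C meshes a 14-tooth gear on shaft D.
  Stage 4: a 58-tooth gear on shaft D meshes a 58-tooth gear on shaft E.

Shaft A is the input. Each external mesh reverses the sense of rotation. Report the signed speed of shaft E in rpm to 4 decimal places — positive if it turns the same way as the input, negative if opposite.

+7501.4524 rpm (same as input, |ω| = 7501.4524 rpm)

Stage 1 [51T→63T]: ω = 3017.0000×51/63 = 2442.3333 rpm, dir flips to −; running = −2442.3333
Stage 2 [52T→52T]: ω = 2442.3333×52/52 = 2442.3333 rpm, dir flips to +; running = +2442.3333
Stage 3 [43T→14T]: ω = 2442.3333×43/14 = 7501.4524 rpm, dir flips to −; running = −7501.4524
Stage 4 [58T→58T]: ω = 7501.4524×58/58 = 7501.4524 rpm, dir flips to +; running = +7501.4524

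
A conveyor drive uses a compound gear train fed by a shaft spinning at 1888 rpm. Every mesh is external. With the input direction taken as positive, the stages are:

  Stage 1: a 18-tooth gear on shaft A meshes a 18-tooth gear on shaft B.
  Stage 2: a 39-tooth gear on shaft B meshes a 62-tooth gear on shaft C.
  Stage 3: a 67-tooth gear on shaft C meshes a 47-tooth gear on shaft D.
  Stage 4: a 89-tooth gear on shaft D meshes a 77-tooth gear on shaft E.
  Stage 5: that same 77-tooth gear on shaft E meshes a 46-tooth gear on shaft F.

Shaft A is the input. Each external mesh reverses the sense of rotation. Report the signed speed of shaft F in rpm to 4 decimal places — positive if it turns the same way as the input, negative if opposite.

-3275.5484 rpm (opposite to input, |ω| = 3275.5484 rpm)

Stage 1 [18T→18T]: ω = 1888.0000×18/18 = 1888.0000 rpm, dir flips to −; running = −1888.0000
Stage 2 [39T→62T]: ω = 1888.0000×39/62 = 1187.6129 rpm, dir flips to +; running = +1187.6129
Stage 3 [67T→47T]: ω = 1187.6129×67/47 = 1692.9801 rpm, dir flips to −; running = −1692.9801
Stage 4 [89T→77T]: ω = 1692.9801×89/77 = 1956.8212 rpm, dir flips to +; running = +1956.8212
Stage 5 [77T→46T]: ω = 1956.8212×77/46 = 3275.5484 rpm, dir flips to −; running = −3275.5484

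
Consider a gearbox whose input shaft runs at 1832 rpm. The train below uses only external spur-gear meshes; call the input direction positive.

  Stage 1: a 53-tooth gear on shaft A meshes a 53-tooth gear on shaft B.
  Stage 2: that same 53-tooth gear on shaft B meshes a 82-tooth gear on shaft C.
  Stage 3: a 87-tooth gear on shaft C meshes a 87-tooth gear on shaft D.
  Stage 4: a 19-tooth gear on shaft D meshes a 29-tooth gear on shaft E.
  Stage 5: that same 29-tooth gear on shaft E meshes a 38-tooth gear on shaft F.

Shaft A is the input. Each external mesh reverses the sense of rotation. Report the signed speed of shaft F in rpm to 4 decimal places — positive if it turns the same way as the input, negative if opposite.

-592.0488 rpm (opposite to input, |ω| = 592.0488 rpm)

Stage 1 [53T→53T]: ω = 1832.0000×53/53 = 1832.0000 rpm, dir flips to −; running = −1832.0000
Stage 2 [53T→82T]: ω = 1832.0000×53/82 = 1184.0976 rpm, dir flips to +; running = +1184.0976
Stage 3 [87T→87T]: ω = 1184.0976×87/87 = 1184.0976 rpm, dir flips to −; running = −1184.0976
Stage 4 [19T→29T]: ω = 1184.0976×19/29 = 775.7881 rpm, dir flips to +; running = +775.7881
Stage 5 [29T→38T]: ω = 775.7881×29/38 = 592.0488 rpm, dir flips to −; running = −592.0488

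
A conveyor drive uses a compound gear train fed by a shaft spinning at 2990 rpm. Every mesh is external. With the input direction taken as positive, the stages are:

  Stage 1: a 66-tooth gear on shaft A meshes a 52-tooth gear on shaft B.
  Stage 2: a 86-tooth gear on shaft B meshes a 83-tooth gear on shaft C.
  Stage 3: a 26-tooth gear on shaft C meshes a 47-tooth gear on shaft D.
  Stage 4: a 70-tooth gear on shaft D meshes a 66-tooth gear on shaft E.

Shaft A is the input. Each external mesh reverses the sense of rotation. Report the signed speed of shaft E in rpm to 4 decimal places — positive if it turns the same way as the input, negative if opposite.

Stage 1 [66T→52T]: ω = 2990.0000×66/52 = 3795.0000 rpm, dir flips to −; running = −3795.0000
Stage 2 [86T→83T]: ω = 3795.0000×86/83 = 3932.1687 rpm, dir flips to +; running = +3932.1687
Stage 3 [26T→47T]: ω = 3932.1687×26/47 = 2175.2422 rpm, dir flips to −; running = −2175.2422
Stage 4 [70T→66T]: ω = 2175.2422×70/66 = 2307.0751 rpm, dir flips to +; running = +2307.0751

+2307.0751 rpm (same as input, |ω| = 2307.0751 rpm)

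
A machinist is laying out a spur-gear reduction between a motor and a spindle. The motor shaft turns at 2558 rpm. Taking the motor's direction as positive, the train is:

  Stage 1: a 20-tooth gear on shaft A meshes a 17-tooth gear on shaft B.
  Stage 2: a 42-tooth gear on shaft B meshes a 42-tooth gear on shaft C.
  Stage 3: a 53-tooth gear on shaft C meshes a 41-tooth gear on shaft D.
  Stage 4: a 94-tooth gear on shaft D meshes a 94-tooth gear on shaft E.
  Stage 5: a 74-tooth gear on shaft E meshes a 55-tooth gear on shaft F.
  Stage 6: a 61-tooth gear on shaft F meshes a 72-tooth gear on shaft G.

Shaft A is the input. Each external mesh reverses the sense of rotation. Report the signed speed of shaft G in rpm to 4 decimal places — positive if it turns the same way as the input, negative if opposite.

+4434.4524 rpm (same as input, |ω| = 4434.4524 rpm)

Stage 1 [20T→17T]: ω = 2558.0000×20/17 = 3009.4118 rpm, dir flips to −; running = −3009.4118
Stage 2 [42T→42T]: ω = 3009.4118×42/42 = 3009.4118 rpm, dir flips to +; running = +3009.4118
Stage 3 [53T→41T]: ω = 3009.4118×53/41 = 3890.2152 rpm, dir flips to −; running = −3890.2152
Stage 4 [94T→94T]: ω = 3890.2152×94/94 = 3890.2152 rpm, dir flips to +; running = +3890.2152
Stage 5 [74T→55T]: ω = 3890.2152×74/55 = 5234.1077 rpm, dir flips to −; running = −5234.1077
Stage 6 [61T→72T]: ω = 5234.1077×61/72 = 4434.4524 rpm, dir flips to +; running = +4434.4524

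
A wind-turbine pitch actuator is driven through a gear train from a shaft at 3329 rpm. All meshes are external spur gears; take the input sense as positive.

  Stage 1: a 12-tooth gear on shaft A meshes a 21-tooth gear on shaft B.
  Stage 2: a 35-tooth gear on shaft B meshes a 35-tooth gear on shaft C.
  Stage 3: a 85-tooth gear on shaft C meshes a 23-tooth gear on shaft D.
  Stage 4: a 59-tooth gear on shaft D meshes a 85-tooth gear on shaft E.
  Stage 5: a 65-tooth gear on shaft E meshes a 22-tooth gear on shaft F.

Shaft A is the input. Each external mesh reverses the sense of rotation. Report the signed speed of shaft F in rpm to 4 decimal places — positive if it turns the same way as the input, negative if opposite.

-14417.5212 rpm (opposite to input, |ω| = 14417.5212 rpm)

Stage 1 [12T→21T]: ω = 3329.0000×12/21 = 1902.2857 rpm, dir flips to −; running = −1902.2857
Stage 2 [35T→35T]: ω = 1902.2857×35/35 = 1902.2857 rpm, dir flips to +; running = +1902.2857
Stage 3 [85T→23T]: ω = 1902.2857×85/23 = 7030.1863 rpm, dir flips to −; running = −7030.1863
Stage 4 [59T→85T]: ω = 7030.1863×59/85 = 4879.7764 rpm, dir flips to +; running = +4879.7764
Stage 5 [65T→22T]: ω = 4879.7764×65/22 = 14417.5212 rpm, dir flips to −; running = −14417.5212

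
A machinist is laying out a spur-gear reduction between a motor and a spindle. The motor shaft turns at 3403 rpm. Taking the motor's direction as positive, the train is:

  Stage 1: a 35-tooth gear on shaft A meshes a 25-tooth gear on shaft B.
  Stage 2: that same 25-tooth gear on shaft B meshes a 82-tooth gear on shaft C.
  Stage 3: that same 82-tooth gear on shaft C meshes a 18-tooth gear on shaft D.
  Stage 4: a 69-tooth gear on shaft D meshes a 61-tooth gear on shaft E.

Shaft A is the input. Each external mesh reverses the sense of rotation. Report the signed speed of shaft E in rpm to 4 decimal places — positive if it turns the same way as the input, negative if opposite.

+7484.7404 rpm (same as input, |ω| = 7484.7404 rpm)

Stage 1 [35T→25T]: ω = 3403.0000×35/25 = 4764.2000 rpm, dir flips to −; running = −4764.2000
Stage 2 [25T→82T]: ω = 4764.2000×25/82 = 1452.5000 rpm, dir flips to +; running = +1452.5000
Stage 3 [82T→18T]: ω = 1452.5000×82/18 = 6616.9444 rpm, dir flips to −; running = −6616.9444
Stage 4 [69T→61T]: ω = 6616.9444×69/61 = 7484.7404 rpm, dir flips to +; running = +7484.7404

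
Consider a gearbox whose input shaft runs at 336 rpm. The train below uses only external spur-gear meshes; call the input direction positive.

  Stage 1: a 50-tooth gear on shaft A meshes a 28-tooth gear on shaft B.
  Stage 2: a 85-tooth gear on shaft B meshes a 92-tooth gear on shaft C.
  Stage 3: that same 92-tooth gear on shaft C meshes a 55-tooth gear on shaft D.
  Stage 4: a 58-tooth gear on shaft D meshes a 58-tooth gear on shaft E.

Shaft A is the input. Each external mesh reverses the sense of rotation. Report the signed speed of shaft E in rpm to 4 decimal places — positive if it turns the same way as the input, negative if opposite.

+927.2727 rpm (same as input, |ω| = 927.2727 rpm)

Stage 1 [50T→28T]: ω = 336.0000×50/28 = 600.0000 rpm, dir flips to −; running = −600.0000
Stage 2 [85T→92T]: ω = 600.0000×85/92 = 554.3478 rpm, dir flips to +; running = +554.3478
Stage 3 [92T→55T]: ω = 554.3478×92/55 = 927.2727 rpm, dir flips to −; running = −927.2727
Stage 4 [58T→58T]: ω = 927.2727×58/58 = 927.2727 rpm, dir flips to +; running = +927.2727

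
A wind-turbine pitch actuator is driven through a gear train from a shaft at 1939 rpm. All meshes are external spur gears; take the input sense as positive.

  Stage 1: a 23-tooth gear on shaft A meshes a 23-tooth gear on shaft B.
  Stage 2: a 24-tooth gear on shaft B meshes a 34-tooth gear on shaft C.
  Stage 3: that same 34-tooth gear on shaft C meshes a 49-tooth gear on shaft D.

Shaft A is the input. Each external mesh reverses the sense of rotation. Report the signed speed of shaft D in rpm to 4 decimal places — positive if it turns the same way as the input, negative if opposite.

-949.7143 rpm (opposite to input, |ω| = 949.7143 rpm)

Stage 1 [23T→23T]: ω = 1939.0000×23/23 = 1939.0000 rpm, dir flips to −; running = −1939.0000
Stage 2 [24T→34T]: ω = 1939.0000×24/34 = 1368.7059 rpm, dir flips to +; running = +1368.7059
Stage 3 [34T→49T]: ω = 1368.7059×34/49 = 949.7143 rpm, dir flips to −; running = −949.7143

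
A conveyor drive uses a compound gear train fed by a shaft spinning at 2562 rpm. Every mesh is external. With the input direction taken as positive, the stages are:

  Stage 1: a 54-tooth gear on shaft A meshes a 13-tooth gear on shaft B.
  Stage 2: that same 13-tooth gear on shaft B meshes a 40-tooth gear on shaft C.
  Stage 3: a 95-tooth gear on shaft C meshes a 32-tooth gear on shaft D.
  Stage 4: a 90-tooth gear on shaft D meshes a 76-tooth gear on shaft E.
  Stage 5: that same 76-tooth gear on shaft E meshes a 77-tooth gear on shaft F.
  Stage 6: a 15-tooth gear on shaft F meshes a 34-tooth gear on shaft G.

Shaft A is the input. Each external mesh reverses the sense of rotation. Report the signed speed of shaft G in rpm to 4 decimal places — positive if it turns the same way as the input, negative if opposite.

Stage 1 [54T→13T]: ω = 2562.0000×54/13 = 10642.1538 rpm, dir flips to −; running = −10642.1538
Stage 2 [13T→40T]: ω = 10642.1538×13/40 = 3458.7000 rpm, dir flips to +; running = +3458.7000
Stage 3 [95T→32T]: ω = 3458.7000×95/32 = 10268.0156 rpm, dir flips to −; running = −10268.0156
Stage 4 [90T→76T]: ω = 10268.0156×90/76 = 12159.4922 rpm, dir flips to +; running = +12159.4922
Stage 5 [76T→77T]: ω = 12159.4922×76/77 = 12001.5767 rpm, dir flips to −; running = −12001.5767
Stage 6 [15T→34T]: ω = 12001.5767×15/34 = 5294.8133 rpm, dir flips to +; running = +5294.8133

+5294.8133 rpm (same as input, |ω| = 5294.8133 rpm)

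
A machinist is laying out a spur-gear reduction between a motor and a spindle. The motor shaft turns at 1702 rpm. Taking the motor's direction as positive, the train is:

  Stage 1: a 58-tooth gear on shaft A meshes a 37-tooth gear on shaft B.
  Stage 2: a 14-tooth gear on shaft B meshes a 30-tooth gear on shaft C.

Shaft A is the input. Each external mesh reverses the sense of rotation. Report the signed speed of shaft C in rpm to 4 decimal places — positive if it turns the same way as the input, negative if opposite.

Stage 1 [58T→37T]: ω = 1702.0000×58/37 = 2668.0000 rpm, dir flips to −; running = −2668.0000
Stage 2 [14T→30T]: ω = 2668.0000×14/30 = 1245.0667 rpm, dir flips to +; running = +1245.0667

+1245.0667 rpm (same as input, |ω| = 1245.0667 rpm)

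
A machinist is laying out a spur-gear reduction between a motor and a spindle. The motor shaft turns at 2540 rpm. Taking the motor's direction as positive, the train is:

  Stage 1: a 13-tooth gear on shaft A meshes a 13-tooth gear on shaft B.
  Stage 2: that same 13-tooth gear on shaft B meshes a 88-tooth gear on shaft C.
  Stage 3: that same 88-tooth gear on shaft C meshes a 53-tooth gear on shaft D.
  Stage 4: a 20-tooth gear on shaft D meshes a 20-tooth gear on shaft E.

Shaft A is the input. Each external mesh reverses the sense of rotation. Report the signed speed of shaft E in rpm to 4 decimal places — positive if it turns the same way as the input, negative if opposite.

Stage 1 [13T→13T]: ω = 2540.0000×13/13 = 2540.0000 rpm, dir flips to −; running = −2540.0000
Stage 2 [13T→88T]: ω = 2540.0000×13/88 = 375.2273 rpm, dir flips to +; running = +375.2273
Stage 3 [88T→53T]: ω = 375.2273×88/53 = 623.0189 rpm, dir flips to −; running = −623.0189
Stage 4 [20T→20T]: ω = 623.0189×20/20 = 623.0189 rpm, dir flips to +; running = +623.0189

+623.0189 rpm (same as input, |ω| = 623.0189 rpm)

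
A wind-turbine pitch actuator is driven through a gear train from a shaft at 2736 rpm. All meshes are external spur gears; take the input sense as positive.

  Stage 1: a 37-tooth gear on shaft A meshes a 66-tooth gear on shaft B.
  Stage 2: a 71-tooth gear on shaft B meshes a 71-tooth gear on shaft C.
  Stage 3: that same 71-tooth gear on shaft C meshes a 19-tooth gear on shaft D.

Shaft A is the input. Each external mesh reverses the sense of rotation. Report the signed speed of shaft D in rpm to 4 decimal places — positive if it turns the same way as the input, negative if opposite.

-5731.6364 rpm (opposite to input, |ω| = 5731.6364 rpm)

Stage 1 [37T→66T]: ω = 2736.0000×37/66 = 1533.8182 rpm, dir flips to −; running = −1533.8182
Stage 2 [71T→71T]: ω = 1533.8182×71/71 = 1533.8182 rpm, dir flips to +; running = +1533.8182
Stage 3 [71T→19T]: ω = 1533.8182×71/19 = 5731.6364 rpm, dir flips to −; running = −5731.6364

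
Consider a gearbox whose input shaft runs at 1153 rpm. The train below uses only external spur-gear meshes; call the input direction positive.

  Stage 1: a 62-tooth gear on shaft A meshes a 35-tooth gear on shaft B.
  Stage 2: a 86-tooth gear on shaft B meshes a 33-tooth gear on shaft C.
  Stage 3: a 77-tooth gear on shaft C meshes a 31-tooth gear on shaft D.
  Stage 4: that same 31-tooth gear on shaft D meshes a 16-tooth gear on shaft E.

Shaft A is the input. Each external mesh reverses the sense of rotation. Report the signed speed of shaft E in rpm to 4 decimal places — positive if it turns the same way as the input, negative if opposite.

+25615.8167 rpm (same as input, |ω| = 25615.8167 rpm)

Stage 1 [62T→35T]: ω = 1153.0000×62/35 = 2042.4571 rpm, dir flips to −; running = −2042.4571
Stage 2 [86T→33T]: ω = 2042.4571×86/33 = 5322.7671 rpm, dir flips to +; running = +5322.7671
Stage 3 [77T→31T]: ω = 5322.7671×77/31 = 13221.0667 rpm, dir flips to −; running = −13221.0667
Stage 4 [31T→16T]: ω = 13221.0667×31/16 = 25615.8167 rpm, dir flips to +; running = +25615.8167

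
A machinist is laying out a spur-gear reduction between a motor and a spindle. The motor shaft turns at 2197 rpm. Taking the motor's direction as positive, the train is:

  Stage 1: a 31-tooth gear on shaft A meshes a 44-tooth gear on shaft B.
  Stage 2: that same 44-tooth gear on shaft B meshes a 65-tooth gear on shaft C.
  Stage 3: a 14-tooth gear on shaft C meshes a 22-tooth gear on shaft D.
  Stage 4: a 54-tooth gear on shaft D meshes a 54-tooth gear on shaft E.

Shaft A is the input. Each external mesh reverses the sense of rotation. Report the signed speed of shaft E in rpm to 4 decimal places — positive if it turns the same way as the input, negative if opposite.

+666.7818 rpm (same as input, |ω| = 666.7818 rpm)

Stage 1 [31T→44T]: ω = 2197.0000×31/44 = 1547.8864 rpm, dir flips to −; running = −1547.8864
Stage 2 [44T→65T]: ω = 1547.8864×44/65 = 1047.8000 rpm, dir flips to +; running = +1047.8000
Stage 3 [14T→22T]: ω = 1047.8000×14/22 = 666.7818 rpm, dir flips to −; running = −666.7818
Stage 4 [54T→54T]: ω = 666.7818×54/54 = 666.7818 rpm, dir flips to +; running = +666.7818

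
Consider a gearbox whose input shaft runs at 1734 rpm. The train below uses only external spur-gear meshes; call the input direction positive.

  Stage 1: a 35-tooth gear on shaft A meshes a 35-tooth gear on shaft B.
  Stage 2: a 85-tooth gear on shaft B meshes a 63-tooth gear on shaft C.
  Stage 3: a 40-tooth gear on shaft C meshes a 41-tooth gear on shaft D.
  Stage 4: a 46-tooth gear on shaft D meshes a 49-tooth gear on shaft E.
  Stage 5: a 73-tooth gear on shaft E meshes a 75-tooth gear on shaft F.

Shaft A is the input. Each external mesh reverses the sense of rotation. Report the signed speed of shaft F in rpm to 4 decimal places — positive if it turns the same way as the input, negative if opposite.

Stage 1 [35T→35T]: ω = 1734.0000×35/35 = 1734.0000 rpm, dir flips to −; running = −1734.0000
Stage 2 [85T→63T]: ω = 1734.0000×85/63 = 2339.5238 rpm, dir flips to +; running = +2339.5238
Stage 3 [40T→41T]: ω = 2339.5238×40/41 = 2282.4623 rpm, dir flips to −; running = −2282.4623
Stage 4 [46T→49T]: ω = 2282.4623×46/49 = 2142.7197 rpm, dir flips to +; running = +2142.7197
Stage 5 [73T→75T]: ω = 2142.7197×73/75 = 2085.5805 rpm, dir flips to −; running = −2085.5805

-2085.5805 rpm (opposite to input, |ω| = 2085.5805 rpm)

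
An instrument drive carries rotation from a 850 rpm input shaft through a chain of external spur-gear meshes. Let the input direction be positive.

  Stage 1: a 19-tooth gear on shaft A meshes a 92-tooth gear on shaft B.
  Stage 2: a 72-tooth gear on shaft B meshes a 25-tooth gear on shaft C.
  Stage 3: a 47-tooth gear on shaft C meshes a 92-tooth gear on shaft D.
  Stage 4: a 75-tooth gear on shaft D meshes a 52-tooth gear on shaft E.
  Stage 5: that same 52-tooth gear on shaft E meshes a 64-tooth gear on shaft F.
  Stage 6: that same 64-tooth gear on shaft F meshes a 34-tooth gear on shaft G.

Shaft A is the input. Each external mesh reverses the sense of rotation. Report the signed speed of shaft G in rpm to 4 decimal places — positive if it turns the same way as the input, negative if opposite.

+569.7306 rpm (same as input, |ω| = 569.7306 rpm)

Stage 1 [19T→92T]: ω = 850.0000×19/92 = 175.5435 rpm, dir flips to −; running = −175.5435
Stage 2 [72T→25T]: ω = 175.5435×72/25 = 505.5652 rpm, dir flips to +; running = +505.5652
Stage 3 [47T→92T]: ω = 505.5652×47/92 = 258.2779 rpm, dir flips to −; running = −258.2779
Stage 4 [75T→52T]: ω = 258.2779×75/52 = 372.5162 rpm, dir flips to +; running = +372.5162
Stage 5 [52T→64T]: ω = 372.5162×52/64 = 302.6694 rpm, dir flips to −; running = −302.6694
Stage 6 [64T→34T]: ω = 302.6694×64/34 = 569.7306 rpm, dir flips to +; running = +569.7306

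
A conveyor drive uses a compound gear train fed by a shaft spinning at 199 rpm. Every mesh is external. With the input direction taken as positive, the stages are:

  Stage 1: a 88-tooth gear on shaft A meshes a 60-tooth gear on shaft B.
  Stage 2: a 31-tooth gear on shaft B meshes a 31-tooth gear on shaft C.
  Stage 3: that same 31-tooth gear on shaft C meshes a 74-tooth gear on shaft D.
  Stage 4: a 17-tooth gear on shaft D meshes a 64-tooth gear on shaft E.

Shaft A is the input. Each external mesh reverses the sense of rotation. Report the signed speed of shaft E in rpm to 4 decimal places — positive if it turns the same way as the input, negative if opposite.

Stage 1 [88T→60T]: ω = 199.0000×88/60 = 291.8667 rpm, dir flips to −; running = −291.8667
Stage 2 [31T→31T]: ω = 291.8667×31/31 = 291.8667 rpm, dir flips to +; running = +291.8667
Stage 3 [31T→74T]: ω = 291.8667×31/74 = 122.2685 rpm, dir flips to −; running = −122.2685
Stage 4 [17T→64T]: ω = 122.2685×17/64 = 32.4776 rpm, dir flips to +; running = +32.4776

+32.4776 rpm (same as input, |ω| = 32.4776 rpm)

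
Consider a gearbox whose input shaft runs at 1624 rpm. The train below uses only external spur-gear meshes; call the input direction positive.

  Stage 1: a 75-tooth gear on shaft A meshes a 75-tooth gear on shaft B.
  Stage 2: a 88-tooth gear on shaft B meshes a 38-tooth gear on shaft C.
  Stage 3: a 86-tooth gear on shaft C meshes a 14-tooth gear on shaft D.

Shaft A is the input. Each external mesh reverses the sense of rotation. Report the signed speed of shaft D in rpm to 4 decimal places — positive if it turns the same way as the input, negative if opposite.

-23102.3158 rpm (opposite to input, |ω| = 23102.3158 rpm)

Stage 1 [75T→75T]: ω = 1624.0000×75/75 = 1624.0000 rpm, dir flips to −; running = −1624.0000
Stage 2 [88T→38T]: ω = 1624.0000×88/38 = 3760.8421 rpm, dir flips to +; running = +3760.8421
Stage 3 [86T→14T]: ω = 3760.8421×86/14 = 23102.3158 rpm, dir flips to −; running = −23102.3158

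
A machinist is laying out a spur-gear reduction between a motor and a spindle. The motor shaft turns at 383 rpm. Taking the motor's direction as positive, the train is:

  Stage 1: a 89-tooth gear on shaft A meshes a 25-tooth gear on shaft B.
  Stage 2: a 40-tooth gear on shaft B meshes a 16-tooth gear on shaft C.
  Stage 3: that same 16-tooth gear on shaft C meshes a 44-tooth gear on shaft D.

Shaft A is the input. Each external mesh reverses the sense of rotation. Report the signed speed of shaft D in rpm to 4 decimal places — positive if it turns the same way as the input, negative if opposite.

Stage 1 [89T→25T]: ω = 383.0000×89/25 = 1363.4800 rpm, dir flips to −; running = −1363.4800
Stage 2 [40T→16T]: ω = 1363.4800×40/16 = 3408.7000 rpm, dir flips to +; running = +3408.7000
Stage 3 [16T→44T]: ω = 3408.7000×16/44 = 1239.5273 rpm, dir flips to −; running = −1239.5273

-1239.5273 rpm (opposite to input, |ω| = 1239.5273 rpm)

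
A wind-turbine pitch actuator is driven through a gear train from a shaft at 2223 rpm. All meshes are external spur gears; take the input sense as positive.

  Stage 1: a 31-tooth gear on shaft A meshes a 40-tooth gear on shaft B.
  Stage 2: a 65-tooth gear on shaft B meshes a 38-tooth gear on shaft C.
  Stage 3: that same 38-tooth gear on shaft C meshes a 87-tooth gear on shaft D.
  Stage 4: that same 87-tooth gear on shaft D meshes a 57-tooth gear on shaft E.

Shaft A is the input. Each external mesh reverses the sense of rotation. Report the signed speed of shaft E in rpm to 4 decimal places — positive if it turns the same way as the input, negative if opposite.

+1964.6250 rpm (same as input, |ω| = 1964.6250 rpm)

Stage 1 [31T→40T]: ω = 2223.0000×31/40 = 1722.8250 rpm, dir flips to −; running = −1722.8250
Stage 2 [65T→38T]: ω = 1722.8250×65/38 = 2946.9375 rpm, dir flips to +; running = +2946.9375
Stage 3 [38T→87T]: ω = 2946.9375×38/87 = 1287.1681 rpm, dir flips to −; running = −1287.1681
Stage 4 [87T→57T]: ω = 1287.1681×87/57 = 1964.6250 rpm, dir flips to +; running = +1964.6250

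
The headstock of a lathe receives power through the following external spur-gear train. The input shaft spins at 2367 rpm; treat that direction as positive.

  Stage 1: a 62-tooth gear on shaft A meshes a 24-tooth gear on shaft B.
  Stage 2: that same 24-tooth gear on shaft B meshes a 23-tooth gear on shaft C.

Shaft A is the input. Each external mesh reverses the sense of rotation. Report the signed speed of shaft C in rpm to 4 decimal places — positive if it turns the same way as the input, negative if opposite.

Stage 1 [62T→24T]: ω = 2367.0000×62/24 = 6114.7500 rpm, dir flips to −; running = −6114.7500
Stage 2 [24T→23T]: ω = 6114.7500×24/23 = 6380.6087 rpm, dir flips to +; running = +6380.6087

+6380.6087 rpm (same as input, |ω| = 6380.6087 rpm)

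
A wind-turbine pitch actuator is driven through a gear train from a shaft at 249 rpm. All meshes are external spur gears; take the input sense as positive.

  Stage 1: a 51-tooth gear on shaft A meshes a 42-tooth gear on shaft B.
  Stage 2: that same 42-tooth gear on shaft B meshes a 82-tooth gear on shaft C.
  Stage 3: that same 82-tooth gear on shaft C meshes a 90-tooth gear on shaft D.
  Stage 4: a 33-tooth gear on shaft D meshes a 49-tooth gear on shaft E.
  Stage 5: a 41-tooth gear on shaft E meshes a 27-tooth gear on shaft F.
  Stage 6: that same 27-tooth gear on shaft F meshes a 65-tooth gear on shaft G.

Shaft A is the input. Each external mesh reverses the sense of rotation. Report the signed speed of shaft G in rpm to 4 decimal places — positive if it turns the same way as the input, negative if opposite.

+59.9398 rpm (same as input, |ω| = 59.9398 rpm)

Stage 1 [51T→42T]: ω = 249.0000×51/42 = 302.3571 rpm, dir flips to −; running = −302.3571
Stage 2 [42T→82T]: ω = 302.3571×42/82 = 154.8659 rpm, dir flips to +; running = +154.8659
Stage 3 [82T→90T]: ω = 154.8659×82/90 = 141.1000 rpm, dir flips to −; running = −141.1000
Stage 4 [33T→49T]: ω = 141.1000×33/49 = 95.0265 rpm, dir flips to +; running = +95.0265
Stage 5 [41T→27T]: ω = 95.0265×41/27 = 144.2995 rpm, dir flips to −; running = −144.2995
Stage 6 [27T→65T]: ω = 144.2995×27/65 = 59.9398 rpm, dir flips to +; running = +59.9398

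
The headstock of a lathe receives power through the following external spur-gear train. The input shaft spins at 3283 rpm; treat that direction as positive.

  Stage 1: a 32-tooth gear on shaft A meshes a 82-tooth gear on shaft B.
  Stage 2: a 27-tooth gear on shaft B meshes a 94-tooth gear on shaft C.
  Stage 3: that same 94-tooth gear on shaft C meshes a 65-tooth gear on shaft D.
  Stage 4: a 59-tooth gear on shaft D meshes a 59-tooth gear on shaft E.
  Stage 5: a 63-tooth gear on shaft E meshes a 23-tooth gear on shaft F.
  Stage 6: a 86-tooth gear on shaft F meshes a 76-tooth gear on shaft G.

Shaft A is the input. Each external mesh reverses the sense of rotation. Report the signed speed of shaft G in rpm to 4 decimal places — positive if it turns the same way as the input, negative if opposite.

+1649.5101 rpm (same as input, |ω| = 1649.5101 rpm)

Stage 1 [32T→82T]: ω = 3283.0000×32/82 = 1281.1707 rpm, dir flips to −; running = −1281.1707
Stage 2 [27T→94T]: ω = 1281.1707×27/94 = 367.9958 rpm, dir flips to +; running = +367.9958
Stage 3 [94T→65T]: ω = 367.9958×94/65 = 532.1786 rpm, dir flips to −; running = −532.1786
Stage 4 [59T→59T]: ω = 532.1786×59/59 = 532.1786 rpm, dir flips to +; running = +532.1786
Stage 5 [63T→23T]: ω = 532.1786×63/23 = 1457.7066 rpm, dir flips to −; running = −1457.7066
Stage 6 [86T→76T]: ω = 1457.7066×86/76 = 1649.5101 rpm, dir flips to +; running = +1649.5101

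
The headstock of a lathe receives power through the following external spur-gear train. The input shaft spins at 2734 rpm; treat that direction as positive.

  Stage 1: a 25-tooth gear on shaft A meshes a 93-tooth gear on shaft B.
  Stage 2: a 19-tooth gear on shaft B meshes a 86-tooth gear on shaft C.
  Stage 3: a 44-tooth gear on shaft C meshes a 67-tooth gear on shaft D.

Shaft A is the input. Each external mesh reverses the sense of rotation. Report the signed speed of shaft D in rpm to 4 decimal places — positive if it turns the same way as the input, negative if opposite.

Stage 1 [25T→93T]: ω = 2734.0000×25/93 = 734.9462 rpm, dir flips to −; running = −734.9462
Stage 2 [19T→86T]: ω = 734.9462×19/86 = 162.3718 rpm, dir flips to +; running = +162.3718
Stage 3 [44T→67T]: ω = 162.3718×44/67 = 106.6323 rpm, dir flips to −; running = −106.6323

-106.6323 rpm (opposite to input, |ω| = 106.6323 rpm)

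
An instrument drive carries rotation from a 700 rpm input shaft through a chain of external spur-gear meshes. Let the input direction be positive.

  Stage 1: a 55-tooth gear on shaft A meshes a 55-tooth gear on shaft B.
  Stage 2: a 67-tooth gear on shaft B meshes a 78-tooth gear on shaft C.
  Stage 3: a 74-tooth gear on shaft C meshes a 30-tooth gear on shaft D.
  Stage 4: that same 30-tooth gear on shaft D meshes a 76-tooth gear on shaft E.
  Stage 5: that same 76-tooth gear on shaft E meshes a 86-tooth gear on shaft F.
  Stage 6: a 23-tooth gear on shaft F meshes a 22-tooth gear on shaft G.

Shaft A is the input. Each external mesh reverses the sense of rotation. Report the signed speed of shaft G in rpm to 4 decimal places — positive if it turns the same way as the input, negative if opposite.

Stage 1 [55T→55T]: ω = 700.0000×55/55 = 700.0000 rpm, dir flips to −; running = −700.0000
Stage 2 [67T→78T]: ω = 700.0000×67/78 = 601.2821 rpm, dir flips to +; running = +601.2821
Stage 3 [74T→30T]: ω = 601.2821×74/30 = 1483.1624 rpm, dir flips to −; running = −1483.1624
Stage 4 [30T→76T]: ω = 1483.1624×30/76 = 585.4588 rpm, dir flips to +; running = +585.4588
Stage 5 [76T→86T]: ω = 585.4588×76/86 = 517.3822 rpm, dir flips to −; running = −517.3822
Stage 6 [23T→22T]: ω = 517.3822×23/22 = 540.8996 rpm, dir flips to +; running = +540.8996

+540.8996 rpm (same as input, |ω| = 540.8996 rpm)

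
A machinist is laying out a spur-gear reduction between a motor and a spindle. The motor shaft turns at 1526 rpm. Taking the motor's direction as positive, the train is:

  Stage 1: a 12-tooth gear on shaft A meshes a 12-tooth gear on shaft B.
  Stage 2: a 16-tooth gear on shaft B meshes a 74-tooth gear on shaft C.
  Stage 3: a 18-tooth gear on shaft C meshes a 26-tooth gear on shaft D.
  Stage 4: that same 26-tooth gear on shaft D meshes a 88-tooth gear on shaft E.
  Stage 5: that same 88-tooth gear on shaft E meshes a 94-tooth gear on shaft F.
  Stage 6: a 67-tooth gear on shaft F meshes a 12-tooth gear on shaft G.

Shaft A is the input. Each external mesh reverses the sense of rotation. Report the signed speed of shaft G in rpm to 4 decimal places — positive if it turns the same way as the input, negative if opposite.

+352.7614 rpm (same as input, |ω| = 352.7614 rpm)

Stage 1 [12T→12T]: ω = 1526.0000×12/12 = 1526.0000 rpm, dir flips to −; running = −1526.0000
Stage 2 [16T→74T]: ω = 1526.0000×16/74 = 329.9459 rpm, dir flips to +; running = +329.9459
Stage 3 [18T→26T]: ω = 329.9459×18/26 = 228.4241 rpm, dir flips to −; running = −228.4241
Stage 4 [26T→88T]: ω = 228.4241×26/88 = 67.4889 rpm, dir flips to +; running = +67.4889
Stage 5 [88T→94T]: ω = 67.4889×88/94 = 63.1811 rpm, dir flips to −; running = −63.1811
Stage 6 [67T→12T]: ω = 63.1811×67/12 = 352.7614 rpm, dir flips to +; running = +352.7614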